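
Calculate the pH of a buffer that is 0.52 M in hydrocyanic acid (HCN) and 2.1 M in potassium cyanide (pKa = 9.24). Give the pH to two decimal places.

Using pH = pKa + log([base]/[acid]) with [base]/[acid] = 2.1/0.52:
pH = 9.24 + (+0.606) = 9.85

pH = 9.85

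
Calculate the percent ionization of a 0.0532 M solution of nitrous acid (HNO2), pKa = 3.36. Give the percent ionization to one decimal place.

HNO2 ⇌ NO2- + H+; let x = [H+] at equilibrium.
Ka = 10^(−3.36) = 4.37 × 10^-4
Ka = x²/(C₀ − x); solving the quadratic gives x = 4.61 × 10^-3 M.
% ionization = x/C₀ × 100% = 4.61 × 10^-3/0.0532 × 100% = 8.7%

8.7%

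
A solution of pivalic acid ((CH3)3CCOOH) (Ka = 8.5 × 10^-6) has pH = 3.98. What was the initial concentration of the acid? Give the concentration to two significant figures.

C₀ = 1.4 × 10^-3 M

[H+] = 10^(-3.98) = 1.05 × 10^-4 M = x
Ka = x²/(C₀ − x) ⇒ C₀ = x + x²/Ka
C₀ = 1.05 × 10^-4 + (1.05 × 10^-4)²/(8.5 × 10^-6) = 1.40 × 10^-3 M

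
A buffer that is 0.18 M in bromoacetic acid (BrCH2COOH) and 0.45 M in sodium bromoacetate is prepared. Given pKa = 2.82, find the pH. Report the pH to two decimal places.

pH = 3.22

Using pH = pKa + log([base]/[acid]) with [base]/[acid] = 0.45/0.18:
pH = 2.82 + (+0.398) = 3.22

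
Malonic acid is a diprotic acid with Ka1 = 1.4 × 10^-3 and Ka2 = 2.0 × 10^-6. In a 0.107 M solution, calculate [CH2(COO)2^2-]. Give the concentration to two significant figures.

First ionization gives [H+] ≈ [CH2(COOH)COO-] = 1.16 × 10^-2 M.
Second step: Ka2 = [H+][CH2(COO)2^2-]/[CH2(COOH)COO-] ≈ [CH2(COO)2^2-] (since [H+] ≈ [CH2(COOH)COO-]).
So [CH2(COO)2^2-] ≈ Ka2.

2.0 × 10^-6 M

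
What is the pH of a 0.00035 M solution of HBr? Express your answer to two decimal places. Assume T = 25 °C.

pH = 3.46

HBr is a strong acid and dissociates completely, so [H+] = 0.00035 M.
pH = -log(0.00035) = 3.46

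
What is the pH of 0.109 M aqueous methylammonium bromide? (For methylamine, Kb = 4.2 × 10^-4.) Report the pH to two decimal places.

pH = 5.79

CH3NH3+ is the conjugate acid of the weak base CH3NH2.
Ka = Kw/Kb = 1.0×10^-14 / 4.2 × 10^-4 = 2.38 × 10^-11
From the ICE table, Ka = [H+]²/(0.109 − [H+]) = 2.38 × 10^-11.
Assume [H+] ≪ 0.109: [H+] ≈ √(2.38 × 10^-11 × 0.109) = 1.61 × 10^-6 M
Check: 0.0015% ionized — well under 5%, approximation valid.
pH = −log(1.61 × 10^-6) = 5.79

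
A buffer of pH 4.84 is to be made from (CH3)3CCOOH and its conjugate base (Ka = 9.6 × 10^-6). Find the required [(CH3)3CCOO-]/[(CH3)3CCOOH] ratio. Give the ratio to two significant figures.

ratio = 0.66

pKa = -log(9.6 × 10^-6) = 5.018
pH = pKa + log(r) ⇒ log(r) = 4.84 − 5.018 = -0.178
r = [(CH3)3CCOO-]/[(CH3)3CCOOH] = 10^(-0.178) = 0.664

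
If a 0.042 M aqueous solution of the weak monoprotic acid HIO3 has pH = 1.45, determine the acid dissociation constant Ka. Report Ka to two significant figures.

Ka = 1.9 × 10^-1

[H+] = 10^(-1.45) = 3.55 × 10^-2 M
At equilibrium [HA] = 0.042 − 3.55 × 10^-2 = 6.50 × 10^-3 M
Ka = [H+][A-]/[HA] = (3.55 × 10^-2)² / 6.50 × 10^-3 = 1.9 × 10^-1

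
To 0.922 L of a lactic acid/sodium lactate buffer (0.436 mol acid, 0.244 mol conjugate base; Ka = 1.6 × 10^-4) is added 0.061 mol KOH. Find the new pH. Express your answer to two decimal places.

pH = 3.71

After neutralization: n(CH3CH(OH)COOH) = 0.375 mol, n(CH3CH(OH)COO-) = 0.305 mol.
pKa = −log(1.6 × 10^-4) = 3.796
Henderson–Hasselbalch with mole ratio 0.305/0.375: pH = 3.796 + (-0.090)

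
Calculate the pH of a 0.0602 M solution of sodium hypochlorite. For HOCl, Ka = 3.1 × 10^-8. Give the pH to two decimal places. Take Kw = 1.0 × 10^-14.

OCl- is the conjugate base of the weak acid HOCl.
Kb = Kw/Ka = 1.0×10^-14 / 3.1 × 10^-8 = 3.23 × 10^-7
Kb = [OH-]²/(0.0602 − [OH-]) = 3.23 × 10^-7
Neglecting [OH-] in the denominator: [OH-] = √(3.23 × 10^-7 × 0.0602) = 1.39 × 10^-4 M
([OH-]/C₀ = 0.23% < 5%, so the approximation holds.)
pOH = −log(1.39 × 10^-4) = 3.86; pH = 14.00 − 3.86 = 10.14

pH = 10.14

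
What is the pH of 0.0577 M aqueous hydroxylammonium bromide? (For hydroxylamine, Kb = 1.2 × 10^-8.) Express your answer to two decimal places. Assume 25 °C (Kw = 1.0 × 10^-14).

NH3OH+ is the conjugate acid of the weak base NH2OH.
Ka = Kw/Kb = 1.0×10^-14 / 1.2 × 10^-8 = 8.33 × 10^-7
Ka = x²/(0.0577 − x) = 8.33 × 10^-7
Assume x ≪ 0.0577: x ≈ √(8.33 × 10^-7 × 0.0577) = 2.19 × 10^-4 M
Check: 0.38% ionized — well under 5%, approximation valid.
pH = −log(2.19 × 10^-4) = 3.66

pH = 3.66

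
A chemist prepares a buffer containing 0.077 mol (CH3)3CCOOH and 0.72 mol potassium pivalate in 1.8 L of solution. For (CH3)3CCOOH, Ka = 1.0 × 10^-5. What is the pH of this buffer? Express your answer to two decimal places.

pKa = −log(1.0 × 10^-5) = 5.000
Henderson–Hasselbalch: pH = pKa + log([(CH3)3CCOO-]/[(CH3)3CCOOH]) = 5.000 + log(0.72/0.077)
pH = 5.000 + (+0.971) = 5.97

pH = 5.97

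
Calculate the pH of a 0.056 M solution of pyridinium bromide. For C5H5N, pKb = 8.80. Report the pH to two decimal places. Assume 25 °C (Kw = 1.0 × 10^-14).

C5H5NH+ is the conjugate acid of the weak base C5H5N.
Kb = 10^(−8.80) = 1.58 × 10^-9
Ka = Kw/Kb = 1.0×10^-14 / 1.58 × 10^-9 = 6.33 × 10^-6
Let x = [H+] at equilibrium. Ka = x²/(0.056 − x).
Assume x ≪ 0.056: x ≈ √(6.33 × 10^-6 × 0.056) = 5.95 × 10^-4 M
Check: 1.1% ionized — well under 5%, approximation valid.
pH = −log[H+] = −log(5.95 × 10^-4) = 3.23

pH = 3.23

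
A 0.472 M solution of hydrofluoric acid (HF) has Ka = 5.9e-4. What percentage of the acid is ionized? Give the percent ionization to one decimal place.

HF ⇌ F- + H+; let x = [H+] at equilibrium.
x ≈ √(Ka·C₀) = √(5.9 × 10^-4 × 0.472) = 1.67 × 10^-2 M
Fraction ionized = 1.67 × 10^-2 / 0.472 = 0.0354 → 3.5%

3.5%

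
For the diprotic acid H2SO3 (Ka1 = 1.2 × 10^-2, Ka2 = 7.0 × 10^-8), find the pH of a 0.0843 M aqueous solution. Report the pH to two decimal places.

pH = 1.58

Since Ka1 ≫ Ka2, the first ionization dominates [H+].
Ka1 = x²/(0.0843 − x) = 1.2 × 10^-2
Solving the quadratic: x = (−Ka1 + √(Ka1² + 4·Ka1·C₀))/2 = 2.64 × 10^-2 M
pH = −log(2.64 × 10^-2) = 1.58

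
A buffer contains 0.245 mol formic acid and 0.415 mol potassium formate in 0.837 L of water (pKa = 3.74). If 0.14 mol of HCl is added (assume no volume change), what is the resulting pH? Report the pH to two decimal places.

pH = 3.59

Added H+ converts HCOO- to HCOOH: HCOOH → 0.385 mol, HCOO- → 0.275 mol.
pH = pKa + log([A⁻]/[HA]) = 3.74 + log(0.275/0.385) = 3.74 -0.146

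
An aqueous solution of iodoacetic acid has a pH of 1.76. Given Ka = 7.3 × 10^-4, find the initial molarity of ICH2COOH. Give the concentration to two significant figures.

[H+] = 10^(-1.76) = 1.74 × 10^-2 M = x
Ka = x²/(C₀ − x) ⇒ C₀ = x + x²/Ka
C₀ = 1.74 × 10^-2 + (1.74 × 10^-2)²/(7.3 × 10^-4) = 4.32 × 10^-1 M

C₀ = 4.3 × 10^-1 M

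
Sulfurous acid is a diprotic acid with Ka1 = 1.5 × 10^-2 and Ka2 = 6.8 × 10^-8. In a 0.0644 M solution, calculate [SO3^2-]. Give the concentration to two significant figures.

First ionization gives [H+] ≈ [HSO3-] = 2.45 × 10^-2 M.
Second step: Ka2 = [H+][SO3^2-]/[HSO3-] ≈ [SO3^2-] (since [H+] ≈ [HSO3-]).
So [SO3^2-] ≈ Ka2.

6.8 × 10^-8 M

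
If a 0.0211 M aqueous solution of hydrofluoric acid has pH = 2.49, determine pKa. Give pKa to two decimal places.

pKa = 3.23

[H+] = 10^(-2.49) = 3.24 × 10^-3 M
At equilibrium [HA] = 0.0211 − 3.24 × 10^-3 = 1.79 × 10^-2 M
Ka = [H+][A-]/[HA] = (3.24 × 10^-3)² / 1.79 × 10^-2 = 5.86 × 10^-4
pKa = -log(5.86 × 10^-4) = 3.23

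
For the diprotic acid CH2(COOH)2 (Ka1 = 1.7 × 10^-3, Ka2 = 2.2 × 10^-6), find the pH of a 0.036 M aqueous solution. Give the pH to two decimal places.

Ka1 ≫ Ka2, so treat the first dissociation as the only significant source of H+.
Ka1 = x²/(0.036 − x) = 1.7 × 10^-3
Solving the quadratic: x = (−Ka1 + √(Ka1² + 4·Ka1·C₀))/2 = 7.02 × 10^-3 M
pH = −log(7.02 × 10^-3) = 2.15

pH = 2.15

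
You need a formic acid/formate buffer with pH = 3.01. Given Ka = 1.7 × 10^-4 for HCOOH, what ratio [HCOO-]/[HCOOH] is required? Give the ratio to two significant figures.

pKa = -log(1.7 × 10^-4) = 3.770
pH = pKa + log(r) ⇒ log(r) = 3.01 − 3.770 = -0.760
r = [HCOO-]/[HCOOH] = 10^(-0.760) = 0.174

ratio = 0.17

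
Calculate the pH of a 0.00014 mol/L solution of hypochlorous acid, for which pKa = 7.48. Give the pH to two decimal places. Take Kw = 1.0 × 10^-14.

HOCl ⇌ OCl- + H+
Ka = 10^(−7.48) = 3.31 × 10^-8
From the ICE table, Ka = [H+]²/(0.00014 − [H+]) = 3.31 × 10^-8.
Since Ka ≪ C₀, [H+] ≈ √(Ka·C₀) = 2.15 × 10^-6 M.
pH = −log[H+] = −log(2.15 × 10^-6) = 5.67

pH = 5.67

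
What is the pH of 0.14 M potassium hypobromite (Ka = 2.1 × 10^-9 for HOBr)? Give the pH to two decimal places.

OBr- is the conjugate base of the weak acid HOBr.
Kb = Kw/Ka = 1.0×10^-14 / 2.1 × 10^-9 = 4.76 × 10^-6
From the ICE table, Kb = [OH-]²/(0.14 − [OH-]) = 4.76 × 10^-6.
Since Kb ≪ C₀, [OH-] ≈ √(Kb·C₀) = 8.16 × 10^-4 M.
pOH = −log(8.16 × 10^-4) = 3.09; pH = 14.00 − 3.09 = 10.91

pH = 10.91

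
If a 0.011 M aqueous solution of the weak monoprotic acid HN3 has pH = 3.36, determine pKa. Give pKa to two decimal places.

pKa = 4.74

[H+] = 10^(-3.36) = 4.37 × 10^-4 M
At equilibrium [HA] = 0.011 − 4.37 × 10^-4 = 1.06 × 10^-2 M
Ka = [H+][A-]/[HA] = (4.37 × 10^-4)² / 1.06 × 10^-2 = 1.80 × 10^-5
pKa = -log(1.80 × 10^-5) = 4.74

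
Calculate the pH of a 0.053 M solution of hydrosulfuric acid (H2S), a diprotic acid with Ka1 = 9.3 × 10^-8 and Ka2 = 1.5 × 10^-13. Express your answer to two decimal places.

pH = 4.15

Since Ka1 ≫ Ka2, the first ionization dominates [H+].
Ka1 = x²/(0.053 − x) = 9.3 × 10^-8
x ≈ √(9.3 × 10^-8 × 0.053) = 7.02 × 10^-5 M
pH = −log(7.02 × 10^-5) = 4.15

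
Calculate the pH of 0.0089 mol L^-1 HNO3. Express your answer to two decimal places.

pH = 2.05

HNO3 is a strong acid and dissociates completely, so [H+] = 0.0089 M.
pH = -log(0.0089) = 2.05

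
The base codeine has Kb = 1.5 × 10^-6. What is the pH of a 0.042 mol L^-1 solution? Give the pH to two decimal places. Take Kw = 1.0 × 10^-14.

C18H21NO3 + H2O ⇌ C18H22NO3+ + OH-
From the ICE table, Kb = [OH-]²/(0.042 − [OH-]) = 1.5 × 10^-6.
Neglecting [OH-] in the denominator: [OH-] = √(1.5 × 10^-6 × 0.042) = 2.51 × 10^-4 M
Check: 0.6% ionized — well under 5%, approximation valid.
pOH = 3.60, so pH = 14.00 − pOH = 10.40

pH = 10.40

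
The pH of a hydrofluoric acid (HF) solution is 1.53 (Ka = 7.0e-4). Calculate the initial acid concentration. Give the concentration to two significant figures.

[H+] = 10^(-1.53) = 2.95 × 10^-2 M = x
Ka = x²/(C₀ − x) ⇒ C₀ = x + x²/Ka
C₀ = 2.95 × 10^-2 + (2.95 × 10^-2)²/(7.0 × 10^-4) = 1.27 M

C₀ = 1.3 M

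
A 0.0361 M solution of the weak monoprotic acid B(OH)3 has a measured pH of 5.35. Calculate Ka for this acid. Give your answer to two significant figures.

[H+] = 10^(-5.35) = 4.47 × 10^-6 M
At equilibrium [HA] = 0.0361 − 4.47 × 10^-6 = 3.61 × 10^-2 M
Ka = [H+][A-]/[HA] = (4.47 × 10^-6)² / 3.61 × 10^-2 = 5.5 × 10^-10

Ka = 5.5 × 10^-10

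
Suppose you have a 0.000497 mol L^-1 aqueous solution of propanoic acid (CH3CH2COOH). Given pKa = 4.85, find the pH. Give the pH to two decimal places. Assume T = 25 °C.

pH = 4.11

CH3CH2COOH ⇌ CH3CH2COO- + H+
Ka = 10^(−4.85) = 1.41 × 10^-5
From the ICE table, Ka = [H+]²/(0.000497 − [H+]) = 1.41 × 10^-5.
Here C₀/Ka ≈ 35.2, so the small-[H+] approximation fails. Use the quadratic:
[H+] = (−Ka + √(Ka² + 4·Ka·C₀))/2 = 7.70 × 10^-5 M
pH = −log(7.70 × 10^-5) = 4.11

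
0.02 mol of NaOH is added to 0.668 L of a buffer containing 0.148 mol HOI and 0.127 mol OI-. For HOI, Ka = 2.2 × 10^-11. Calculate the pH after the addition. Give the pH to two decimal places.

After neutralization: n(HOI) = 0.128 mol, n(OI-) = 0.147 mol.
pKa = −log(2.2 × 10^-11) = 10.658
Henderson–Hasselbalch with mole ratio 0.147/0.128: pH = 10.658 + (+0.060)

pH = 10.72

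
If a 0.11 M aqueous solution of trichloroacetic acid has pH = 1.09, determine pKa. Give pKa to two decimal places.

pKa = 0.64

[H+] = 10^(-1.09) = 8.13 × 10^-2 M
At equilibrium [HA] = 0.11 − 8.13 × 10^-2 = 2.87 × 10^-2 M
Ka = [H+][A-]/[HA] = (8.13 × 10^-2)² / 2.87 × 10^-2 = 2.30 × 10^-1
pKa = -log(2.30 × 10^-1) = 0.64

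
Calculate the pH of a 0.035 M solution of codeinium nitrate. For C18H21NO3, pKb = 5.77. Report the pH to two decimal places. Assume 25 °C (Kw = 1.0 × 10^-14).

C18H22NO3+ is the conjugate acid of the weak base C18H21NO3.
Kb = 10^(−5.77) = 1.70 × 10^-6
Ka = Kw/Kb = 1.0×10^-14 / 1.70 × 10^-6 = 5.88 × 10^-9
From the ICE table, Ka = [H+]²/(0.035 − [H+]) = 5.88 × 10^-9.
Neglecting [H+] in the denominator: [H+] = √(5.88 × 10^-9 × 0.035) = 1.43 × 10^-5 M
pH = −log[H+] = −log(1.43 × 10^-5) = 4.84

pH = 4.84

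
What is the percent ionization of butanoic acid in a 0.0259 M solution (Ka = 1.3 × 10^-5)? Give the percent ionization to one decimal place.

2.2%

CH3(CH2)2COOH ⇌ CH3(CH2)2COO- + H+; let x = [H+] at equilibrium.
x ≈ √(Ka·C₀) = √(1.3 × 10^-5 × 0.0259) = 5.80 × 10^-4 M
% ionization = x/C₀ × 100% = 5.80 × 10^-4/0.0259 × 100% = 2.2%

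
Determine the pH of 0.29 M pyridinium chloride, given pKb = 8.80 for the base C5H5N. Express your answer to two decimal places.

C5H5NH+ is the conjugate acid of the weak base C5H5N.
Kb = 10^(−8.80) = 1.58 × 10^-9
Ka = Kw/Kb = 1.0×10^-14 / 1.58 × 10^-9 = 6.33 × 10^-6
From the ICE table, Ka = [H+]²/(0.29 − [H+]) = 6.33 × 10^-6.
Since Ka ≪ C₀, [H+] ≈ √(Ka·C₀) = 1.35 × 10^-3 M.
Check: 0.47% ionized — well under 5%, approximation valid.
pH = −log[H+] = −log(1.35 × 10^-3) = 2.87

pH = 2.87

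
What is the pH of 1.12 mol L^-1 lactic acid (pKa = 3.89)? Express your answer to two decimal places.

pH = 1.92

CH3CH(OH)COOH ⇌ CH3CH(OH)COO- + H+
Ka = 10^(−3.89) = 1.29 × 10^-4
Ka = [H+]²/(1.12 − [H+]) = 1.29 × 10^-4
Assume [H+] ≪ 1.12: [H+] ≈ √(1.29 × 10^-4 × 1.12) = 1.20 × 10^-2 M
Check: 1.1% ionized — well under 5%, approximation valid.
pH = −log[H+] = −log(1.20 × 10^-2) = 1.92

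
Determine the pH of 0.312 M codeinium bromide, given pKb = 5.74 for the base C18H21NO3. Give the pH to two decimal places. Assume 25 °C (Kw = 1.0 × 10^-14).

pH = 4.38

C18H22NO3+ is the conjugate acid of the weak base C18H21NO3.
Kb = 10^(−5.74) = 1.82 × 10^-6
Ka = Kw/Kb = 1.0×10^-14 / 1.82 × 10^-6 = 5.49 × 10^-9
From the ICE table, Ka = [H+]²/(0.312 − [H+]) = 5.49 × 10^-9.
Assume [H+] ≪ 0.312: [H+] ≈ √(5.49 × 10^-9 × 0.312) = 4.14 × 10^-5 M
Check: 0.013% ionized — well under 5%, approximation valid.
pH = −log[H+] = −log(4.14 × 10^-5) = 4.38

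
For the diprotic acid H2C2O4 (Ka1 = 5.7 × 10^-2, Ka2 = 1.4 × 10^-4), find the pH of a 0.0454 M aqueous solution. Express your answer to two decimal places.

Ka1 ≫ Ka2, so treat the first dissociation as the only significant source of H+.
Ka1 = x²/(0.0454 − x) = 5.7 × 10^-2
Solving the quadratic: x = (−Ka1 + √(Ka1² + 4·Ka1·C₀))/2 = 2.98 × 10^-2 M
pH = −log(2.98 × 10^-2) = 1.53

pH = 1.53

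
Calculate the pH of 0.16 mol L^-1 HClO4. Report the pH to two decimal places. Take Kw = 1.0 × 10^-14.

HClO4 is a strong acid and dissociates completely, so [H+] = 0.16 M.
pH = -log(0.16) = 0.80

pH = 0.80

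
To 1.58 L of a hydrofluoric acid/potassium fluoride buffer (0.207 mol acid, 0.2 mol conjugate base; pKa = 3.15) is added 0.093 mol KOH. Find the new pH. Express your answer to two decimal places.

pH = 3.56

After neutralization: n(HF) = 0.114 mol, n(F-) = 0.293 mol.
pH = pKa + log(n_F-/n_HF) = 3.15 + log(0.293/0.114) = 3.15 + (+0.410)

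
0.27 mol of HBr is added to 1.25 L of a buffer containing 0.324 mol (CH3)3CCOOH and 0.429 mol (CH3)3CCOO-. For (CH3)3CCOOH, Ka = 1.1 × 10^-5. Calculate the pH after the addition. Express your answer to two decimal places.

Added H+ converts (CH3)3CCOO- to (CH3)3CCOOH: (CH3)3CCOOH → 0.594 mol, (CH3)3CCOO- → 0.159 mol.
pKa = −log(1.1 × 10^-5) = 4.959
pH = pKa + log([A⁻]/[HA]) = 4.959 + log(0.159/0.594) = 4.959 -0.572

pH = 4.39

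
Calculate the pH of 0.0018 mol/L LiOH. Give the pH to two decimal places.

LiOH is a strong base; [OH-] = 0.0018 M.
pOH = -log(0.0018) = 2.74
pH = 14.00 - 2.74 = 11.26

pH = 11.26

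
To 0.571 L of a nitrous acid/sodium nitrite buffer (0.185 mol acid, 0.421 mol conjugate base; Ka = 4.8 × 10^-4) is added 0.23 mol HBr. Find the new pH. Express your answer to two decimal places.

After neutralization: n(HNO2) = 0.415 mol, n(NO2-) = 0.191 mol.
pKa = −log(4.8 × 10^-4) = 3.319
pH = pKa + log([A⁻]/[HA]) = 3.319 + log(0.191/0.415) = 3.319 -0.337

pH = 2.98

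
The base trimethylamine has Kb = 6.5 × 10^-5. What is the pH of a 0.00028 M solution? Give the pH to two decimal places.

(CH3)3N + H2O ⇌ (CH3)3NH+ + OH-
From the ICE table, Kb = [OH-]²/(0.00028 − [OH-]) = 6.5 × 10^-5.
The 5% rule fails; solving [OH-]² + Kb·[OH-] − Kb·C₀ = 0 exactly:
[OH-] = (−Kb + √(Kb² + 4·Kb·C₀))/2 = 1.06 × 10^-4 M
pOH = −log(1.06 × 10^-4) = 3.97; pH = 14.00 − 3.97 = 10.03

pH = 10.03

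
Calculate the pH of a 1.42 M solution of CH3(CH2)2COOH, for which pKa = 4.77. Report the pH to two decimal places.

CH3(CH2)2COOH ⇌ CH3(CH2)2COO- + H+
Ka = 10^(−4.77) = 1.70 × 10^-5
Ka = [H+]²/(1.42 − [H+]) = 1.70 × 10^-5
Neglecting [H+] in the denominator: [H+] = √(1.70 × 10^-5 × 1.42) = 4.91 × 10^-3 M
Check: 0.35% ionized — well under 5%, approximation valid.
pH = −log[H+] = −log(4.91 × 10^-3) = 2.31

pH = 2.31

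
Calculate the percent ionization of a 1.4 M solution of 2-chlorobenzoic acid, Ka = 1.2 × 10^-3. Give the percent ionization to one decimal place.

ClC6H4COOH ⇌ ClC6H4COO- + H+; let x = [H+] at equilibrium.
x ≈ √(Ka·C₀) = √(1.2 × 10^-3 × 1.4) = 4.10 × 10^-2 M
Fraction ionized = 4.10 × 10^-2 / 1.4 = 0.0293 → 2.9%

2.9%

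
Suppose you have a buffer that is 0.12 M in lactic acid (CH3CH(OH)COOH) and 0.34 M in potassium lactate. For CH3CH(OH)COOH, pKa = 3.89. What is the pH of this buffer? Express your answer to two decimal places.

pH = 4.34

Using pH = pKa + log([base]/[acid]) with [base]/[acid] = 0.34/0.12:
pH = 3.89 + (+0.452) = 4.34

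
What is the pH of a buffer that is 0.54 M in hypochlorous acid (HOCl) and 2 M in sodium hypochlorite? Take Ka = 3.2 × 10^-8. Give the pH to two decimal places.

pKa = −log(3.2 × 10^-8) = 7.495
Henderson–Hasselbalch: pH = pKa + log([OCl-]/[HOCl]) = 7.495 + log(2/0.54)
pH = 7.495 + (+0.569) = 8.06

pH = 8.06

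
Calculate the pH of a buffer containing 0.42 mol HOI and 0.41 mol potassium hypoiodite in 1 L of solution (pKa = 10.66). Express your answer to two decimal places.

pH = 10.65

Henderson–Hasselbalch: pH = pKa + log([OI-]/[HOI]) = 10.66 + log(0.41/0.42)
pH = 10.66 + (-0.010) = 10.65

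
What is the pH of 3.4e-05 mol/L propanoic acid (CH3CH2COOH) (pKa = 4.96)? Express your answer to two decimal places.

CH3CH2COOH ⇌ CH3CH2COO- + H+
Ka = 10^(−4.96) = 1.10 × 10^-5
Ka = x²/(3.4e-05 − x) = 1.10 × 10^-5
The 5% rule fails; solving x² + Ka·x − Ka·C₀ = 0 exactly:
x = [−1.1e-05 + √(1.1e-05² + 1.5e-09)]/2 = 1.46 × 10^-5 M
pH = −log[H+] = −log(1.46 × 10^-5) = 4.84

pH = 4.84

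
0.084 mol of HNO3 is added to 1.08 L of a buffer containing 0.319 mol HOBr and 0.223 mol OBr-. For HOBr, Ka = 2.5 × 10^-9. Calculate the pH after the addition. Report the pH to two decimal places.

pH = 8.14

After neutralization: n(HOBr) = 0.403 mol, n(OBr-) = 0.139 mol.
pKa = −log(2.5 × 10^-9) = 8.602
Henderson–Hasselbalch with mole ratio 0.139/0.403: pH = 8.602 + (-0.462)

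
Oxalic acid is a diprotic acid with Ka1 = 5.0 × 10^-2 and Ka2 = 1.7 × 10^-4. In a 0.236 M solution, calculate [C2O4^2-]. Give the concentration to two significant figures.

1.7 × 10^-4 M

First ionization gives [H+] ≈ [HC2O4-] = 8.65 × 10^-2 M.
Second step: Ka2 = [H+][C2O4^2-]/[HC2O4-] ≈ [C2O4^2-] (since [H+] ≈ [HC2O4-]).
So [C2O4^2-] ≈ Ka2.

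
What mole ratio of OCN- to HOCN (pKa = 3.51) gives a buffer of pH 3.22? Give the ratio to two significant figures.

ratio = 0.51

pH = pKa + log(r) ⇒ log(r) = 3.22 − 3.51 = -0.29
r = [OCN-]/[HOCN] = 10^(-0.29) = 0.513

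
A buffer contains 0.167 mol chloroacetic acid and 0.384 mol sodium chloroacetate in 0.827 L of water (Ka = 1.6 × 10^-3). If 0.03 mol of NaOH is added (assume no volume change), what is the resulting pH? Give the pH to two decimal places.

OH- converts ClCH2COOH to ClCH2COO-: ClCH2COOH → 0.137 mol, ClCH2COO- → 0.414 mol.
pKa = −log(1.6 × 10^-3) = 2.796
pH = pKa + log([A⁻]/[HA]) = 2.796 + log(0.414/0.137) = 2.796 +0.480

pH = 3.28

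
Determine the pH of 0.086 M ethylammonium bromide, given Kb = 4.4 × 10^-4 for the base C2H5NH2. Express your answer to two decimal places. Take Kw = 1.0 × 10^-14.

C2H5NH3+ is the conjugate acid of the weak base C2H5NH2.
Ka = Kw/Kb = 1.0×10^-14 / 4.4 × 10^-4 = 2.27 × 10^-11
From the ICE table, Ka = [H+]²/(0.086 − [H+]) = 2.27 × 10^-11.
Neglecting [H+] in the denominator: [H+] = √(2.27 × 10^-11 × 0.086) = 1.40 × 10^-6 M
pH = −log(1.40 × 10^-6) = 5.85

pH = 5.85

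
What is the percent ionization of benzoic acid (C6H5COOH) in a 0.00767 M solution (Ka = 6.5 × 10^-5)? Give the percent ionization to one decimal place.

C6H5COOH ⇌ C6H5COO- + H+; let x = [H+] at equilibrium.
Solve x² + 6.5e-05x − 4.99e-07 = 0 → x = 6.74 × 10^-4 M
Fraction ionized = 6.74 × 10^-4 / 0.00767 = 0.0879 → 8.8%

8.8%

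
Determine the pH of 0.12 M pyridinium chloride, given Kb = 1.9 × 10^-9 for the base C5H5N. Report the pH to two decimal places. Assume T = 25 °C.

C5H5NH+ is the conjugate acid of the weak base C5H5N.
Ka = Kw/Kb = 1.0×10^-14 / 1.9 × 10^-9 = 5.26 × 10^-6
From the ICE table, Ka = x²/(0.12 − x) = 5.26 × 10^-6.
Since Ka ≪ C₀, x ≈ √(Ka·C₀) = 7.94 × 10^-4 M.
Check: 0.66% ionized — well under 5%, approximation valid.
pH = −log(7.94 × 10^-4) = 3.10

pH = 3.10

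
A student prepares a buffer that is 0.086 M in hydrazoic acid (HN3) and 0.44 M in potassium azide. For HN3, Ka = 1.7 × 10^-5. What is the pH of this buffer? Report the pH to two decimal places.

pH = 5.48

pKa = −log(1.7 × 10^-5) = 4.770
pH = pKa + log([A⁻]/[HA]) = 4.770 + log(0.44/0.086)
pH = 4.770 + (+0.709) = 5.48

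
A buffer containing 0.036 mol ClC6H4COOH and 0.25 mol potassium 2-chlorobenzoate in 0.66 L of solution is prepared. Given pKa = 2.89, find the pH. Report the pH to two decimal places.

pH = pKa + log([A⁻]/[HA]) = 2.89 + log(0.25/0.036)
pH = 2.89 + (+0.842) = 3.73

pH = 3.73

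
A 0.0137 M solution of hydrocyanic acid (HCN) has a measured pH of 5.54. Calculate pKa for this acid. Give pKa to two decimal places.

[H+] = 10^(-5.54) = 2.88 × 10^-6 M
At equilibrium [HA] = 0.0137 − 2.88 × 10^-6 = 1.37 × 10^-2 M
Ka = [H+][A-]/[HA] = (2.88 × 10^-6)² / 1.37 × 10^-2 = 6.05 × 10^-10
pKa = -log(6.05 × 10^-10) = 9.22

pKa = 9.22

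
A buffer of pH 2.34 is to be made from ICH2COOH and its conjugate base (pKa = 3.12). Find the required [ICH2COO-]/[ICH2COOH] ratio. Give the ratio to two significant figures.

ratio = 0.17

pH = pKa + log(r) ⇒ log(r) = 2.34 − 3.12 = -0.78
r = [ICH2COO-]/[ICH2COOH] = 10^(-0.78) = 0.166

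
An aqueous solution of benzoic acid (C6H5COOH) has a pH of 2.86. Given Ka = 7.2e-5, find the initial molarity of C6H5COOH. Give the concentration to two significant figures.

C₀ = 2.8 × 10^-2 M

[H+] = 10^(-2.86) = 1.38 × 10^-3 M = x
Ka = x²/(C₀ − x) ⇒ C₀ = x + x²/Ka
C₀ = 1.38 × 10^-3 + (1.38 × 10^-3)²/(7.2 × 10^-5) = 2.78 × 10^-2 M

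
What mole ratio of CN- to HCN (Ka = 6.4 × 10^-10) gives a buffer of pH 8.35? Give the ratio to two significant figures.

ratio = 0.14

pKa = -log(6.4 × 10^-10) = 9.194
pH = pKa + log(r) ⇒ log(r) = 8.35 − 9.194 = -0.844
r = [CN-]/[HCN] = 10^(-0.844) = 0.143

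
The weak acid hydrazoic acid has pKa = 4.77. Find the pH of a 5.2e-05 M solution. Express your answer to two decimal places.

pH = 4.65

HN3 ⇌ N3- + H+
Ka = 10^(−4.77) = 1.70 × 10^-5
From the ICE table, Ka = x²/(5.2e-05 − x) = 1.70 × 10^-5.
The 5% rule fails; solving x² + Ka·x − Ka·C₀ = 0 exactly:
x = (−Ka + √(Ka² + 4·Ka·C₀))/2 = 2.24 × 10^-5 M
pH = −log[H+] = −log(2.24 × 10^-5) = 4.65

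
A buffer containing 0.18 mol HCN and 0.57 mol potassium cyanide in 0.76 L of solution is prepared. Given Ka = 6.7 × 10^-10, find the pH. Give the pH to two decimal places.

pH = 9.67

pKa = −log(6.7 × 10^-10) = 9.174
Using pH = pKa + log([base]/[acid]) with [base]/[acid] = 0.57/0.18:
pH = 9.174 + (+0.501) = 9.67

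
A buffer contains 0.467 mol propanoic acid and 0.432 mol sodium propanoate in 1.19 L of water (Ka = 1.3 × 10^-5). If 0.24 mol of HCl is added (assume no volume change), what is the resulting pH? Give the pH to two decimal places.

pH = 4.32

Added H+ converts CH3CH2COO- to CH3CH2COOH: CH3CH2COOH → 0.707 mol, CH3CH2COO- → 0.192 mol.
pKa = −log(1.3 × 10^-5) = 4.886
pH = pKa + log([A⁻]/[HA]) = 4.886 + log(0.192/0.707) = 4.886 -0.566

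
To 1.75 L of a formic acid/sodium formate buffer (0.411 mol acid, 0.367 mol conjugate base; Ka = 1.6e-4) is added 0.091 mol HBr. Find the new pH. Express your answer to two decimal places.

pH = 3.54

After neutralization: n(HCOOH) = 0.502 mol, n(HCOO-) = 0.276 mol.
pKa = −log(1.6 × 10^-4) = 3.796
pH = pKa + log(n_HCOO-/n_HCOOH) = 3.796 + log(0.276/0.502) = 3.796 + (-0.260)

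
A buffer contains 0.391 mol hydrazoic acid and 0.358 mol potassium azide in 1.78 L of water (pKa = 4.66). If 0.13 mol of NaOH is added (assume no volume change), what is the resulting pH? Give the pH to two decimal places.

pH = 4.93

OH- converts HN3 to N3-: HN3 → 0.261 mol, N3- → 0.488 mol.
Henderson–Hasselbalch with mole ratio 0.488/0.261: pH = 4.66 + (+0.272)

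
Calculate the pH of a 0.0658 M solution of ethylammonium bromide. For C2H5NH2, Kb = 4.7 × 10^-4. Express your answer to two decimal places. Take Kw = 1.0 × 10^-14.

C2H5NH3+ is the conjugate acid of the weak base C2H5NH2.
Ka = Kw/Kb = 1.0×10^-14 / 4.7 × 10^-4 = 2.13 × 10^-11
Let x = [H+] at equilibrium. Ka = x²/(0.0658 − x).
Assume x ≪ 0.0658: x ≈ √(2.13 × 10^-11 × 0.0658) = 1.18 × 10^-6 M
Check: 0.0018% ionized — well under 5%, approximation valid.
pH = −log[H+] = −log(1.18 × 10^-6) = 5.93

pH = 5.93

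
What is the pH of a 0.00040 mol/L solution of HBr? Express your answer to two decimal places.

pH = 3.40

HBr is a strong acid and dissociates completely, so [H+] = 0.00040 M.
pH = -log(0.0004) = 3.40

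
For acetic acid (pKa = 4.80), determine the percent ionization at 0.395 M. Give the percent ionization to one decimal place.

0.6%

CH3COOH ⇌ CH3COO- + H+; let x = [H+] at equilibrium.
Ka = 10^(−4.80) = 1.58 × 10^-5
x ≈ √(Ka·C₀) = √(1.58 × 10^-5 × 0.395) = 2.50 × 10^-3 M
% ionization = x/C₀ × 100% = 2.50 × 10^-3/0.395 × 100% = 0.6%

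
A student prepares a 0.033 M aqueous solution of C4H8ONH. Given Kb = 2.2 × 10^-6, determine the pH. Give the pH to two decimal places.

C4H8ONH + H2O ⇌ C4H8ONH2+ + OH-
From the ICE table, Kb = [OH-]²/(0.033 − [OH-]) = 2.2 × 10^-6.
Assume [OH-] ≪ 0.033: [OH-] ≈ √(2.2 × 10^-6 × 0.033) = 2.69 × 10^-4 M
([OH-]/C₀ = 0.82% < 5%, so the approximation holds.)
pOH = 3.57, so pH = 14.00 − pOH = 10.43

pH = 10.43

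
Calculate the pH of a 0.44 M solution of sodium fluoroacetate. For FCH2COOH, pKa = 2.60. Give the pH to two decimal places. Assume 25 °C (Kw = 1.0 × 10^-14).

pH = 8.12

FCH2COO- is the conjugate base of the weak acid FCH2COOH.
Ka = 10^(−2.60) = 2.51 × 10^-3
Kb = Kw/Ka = 1.0×10^-14 / 2.51 × 10^-3 = 3.98 × 10^-12
Let x = [OH-] at equilibrium. Kb = x²/(0.44 − x).
Neglecting x in the denominator: x = √(3.98 × 10^-12 × 0.44) = 1.32 × 10^-6 M
Check: 0.0003% ionized — well under 5%, approximation valid.
pOH = 5.88, so pH = 14.00 − pOH = 8.12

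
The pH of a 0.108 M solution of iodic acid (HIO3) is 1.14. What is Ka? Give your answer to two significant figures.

[H+] = 10^(-1.14) = 7.24 × 10^-2 M
At equilibrium [HA] = 0.108 − 7.24 × 10^-2 = 3.56 × 10^-2 M
Ka = [H+][A-]/[HA] = (7.24 × 10^-2)² / 3.56 × 10^-2 = 1.5 × 10^-1

Ka = 1.5 × 10^-1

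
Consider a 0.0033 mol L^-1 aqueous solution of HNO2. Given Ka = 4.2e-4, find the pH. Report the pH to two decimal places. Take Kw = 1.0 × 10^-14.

pH = 3.01

HNO2 ⇌ NO2- + H+
Ka = [H+]²/(0.0033 − [H+]) = 4.2 × 10^-4
Here C₀/Ka ≈ 7.86, so the small-[H+] approximation fails. Use the quadratic:
[H+] = [−0.00042 + √(0.00042² + 5.54e-06)]/2 = 9.86 × 10^-4 M
pH = −log[H+] = −log(9.86 × 10^-4) = 3.01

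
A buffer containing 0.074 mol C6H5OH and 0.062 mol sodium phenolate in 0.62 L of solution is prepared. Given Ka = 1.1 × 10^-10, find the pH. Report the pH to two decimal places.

pKa = −log(1.1 × 10^-10) = 9.959
pH = pKa + log([A⁻]/[HA]) = 9.959 + log(0.062/0.074)
pH = 9.959 + (-0.077) = 9.88

pH = 9.88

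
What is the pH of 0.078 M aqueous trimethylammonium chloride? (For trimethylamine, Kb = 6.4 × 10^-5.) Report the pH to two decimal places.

pH = 5.46

(CH3)3NH+ is the conjugate acid of the weak base (CH3)3N.
Ka = Kw/Kb = 1.0×10^-14 / 6.4 × 10^-5 = 1.56 × 10^-10
From the ICE table, Ka = x²/(0.078 − x) = 1.56 × 10^-10.
Neglecting x in the denominator: x = √(1.56 × 10^-10 × 0.078) = 3.49 × 10^-6 M
pH = −log(3.49 × 10^-6) = 5.46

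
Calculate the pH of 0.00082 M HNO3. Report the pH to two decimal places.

HNO3 is a strong acid and dissociates completely, so [H+] = 0.00082 M.
pH = -log(0.00082) = 3.09

pH = 3.09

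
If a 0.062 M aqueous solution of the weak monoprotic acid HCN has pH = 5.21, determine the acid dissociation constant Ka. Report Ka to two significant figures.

[H+] = 10^(-5.21) = 6.17 × 10^-6 M
At equilibrium [HA] = 0.062 − 6.17 × 10^-6 = 6.20 × 10^-2 M
Ka = [H+][A-]/[HA] = (6.17 × 10^-6)² / 6.20 × 10^-2 = 6.1 × 10^-10

Ka = 6.1 × 10^-10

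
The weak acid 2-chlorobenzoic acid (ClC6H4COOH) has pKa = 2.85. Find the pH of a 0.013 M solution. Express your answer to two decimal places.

ClC6H4COOH ⇌ ClC6H4COO- + H+
Ka = 10^(−2.85) = 1.41 × 10^-3
From the ICE table, Ka = [H+]²/(0.013 − [H+]) = 1.41 × 10^-3.
Here C₀/Ka ≈ 9.22, so the small-[H+] approximation fails. Use the quadratic:
[H+] = [−0.00141 + √(0.00141² + 7.33e-05)]/2 = 3.63 × 10^-3 M
pH = −log(3.63 × 10^-3) = 2.44

pH = 2.44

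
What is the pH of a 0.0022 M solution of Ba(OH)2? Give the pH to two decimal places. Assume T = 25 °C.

Ba(OH)2 is a strong base (each formula unit releases 2 OH-); [OH-] = 0.0044 M.
pOH = -log(0.0044) = 2.36
pH = 14.00 - 2.36 = 11.64

pH = 11.64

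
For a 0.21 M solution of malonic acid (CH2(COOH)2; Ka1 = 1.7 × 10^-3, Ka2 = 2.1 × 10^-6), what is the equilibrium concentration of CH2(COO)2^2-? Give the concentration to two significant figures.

First ionization gives [H+] ≈ [CH2(COOH)COO-] = 1.81 × 10^-2 M.
Second step: Ka2 = [H+][CH2(COO)2^2-]/[CH2(COOH)COO-] ≈ [CH2(COO)2^2-] (since [H+] ≈ [CH2(COOH)COO-]).
So [CH2(COO)2^2-] ≈ Ka2.

2.1 × 10^-6 M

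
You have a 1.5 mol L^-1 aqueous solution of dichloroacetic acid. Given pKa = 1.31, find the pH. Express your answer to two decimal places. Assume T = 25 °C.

Cl2CHCOOH ⇌ Cl2CHCOO- + H+
Ka = 10^(−1.31) = 4.90 × 10^-2
Let x = [H+] at equilibrium. Ka = x²/(1.5 − x).
x is not negligible relative to C₀; solve x² + 0.049·x − 0.0735 = 0.
x = [−0.049 + √(0.049² + 0.294)]/2 = 2.48 × 10^-1 M
pH = −log[H+] = −log(2.48 × 10^-1) = 0.61

pH = 0.61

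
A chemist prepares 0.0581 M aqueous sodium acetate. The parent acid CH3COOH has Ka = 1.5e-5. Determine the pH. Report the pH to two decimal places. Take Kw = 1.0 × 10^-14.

pH = 8.79

CH3COO- is the conjugate base of the weak acid CH3COOH.
Kb = Kw/Ka = 1.0×10^-14 / 1.5 × 10^-5 = 6.67 × 10^-10
Let x = [OH-] at equilibrium. Kb = x²/(0.0581 − x).
Since Kb ≪ C₀, x ≈ √(Kb·C₀) = 6.23 × 10^-6 M.
(x/C₀ = 0.011% < 5%, so the approximation holds.)
pOH = 5.21, so pH = 14.00 − pOH = 8.79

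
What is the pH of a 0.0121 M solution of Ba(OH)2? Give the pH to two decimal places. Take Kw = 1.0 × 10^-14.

Ba(OH)2 is a strong base (each formula unit releases 2 OH-); [OH-] = 0.0242 M.
pOH = -log(0.0242) = 1.62
pH = 14.00 - 1.62 = 12.38

pH = 12.38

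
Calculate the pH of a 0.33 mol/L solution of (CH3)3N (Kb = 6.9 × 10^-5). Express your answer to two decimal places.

pH = 11.68

(CH3)3N + H2O ⇌ (CH3)3NH+ + OH-
From the ICE table, Kb = x²/(0.33 − x) = 6.9 × 10^-5.
Assume x ≪ 0.33: x ≈ √(6.9 × 10^-5 × 0.33) = 4.77 × 10^-3 M
Check: 1.4% ionized — well under 5%, approximation valid.
pOH = 2.32, so pH = 14.00 − pOH = 11.68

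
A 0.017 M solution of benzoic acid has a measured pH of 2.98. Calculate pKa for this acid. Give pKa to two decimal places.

[H+] = 10^(-2.98) = 1.05 × 10^-3 M
At equilibrium [HA] = 0.017 − 1.05 × 10^-3 = 1.60 × 10^-2 M
Ka = [H+][A-]/[HA] = (1.05 × 10^-3)² / 1.60 × 10^-2 = 6.89 × 10^-5
pKa = -log(6.89 × 10^-5) = 4.16

pKa = 4.16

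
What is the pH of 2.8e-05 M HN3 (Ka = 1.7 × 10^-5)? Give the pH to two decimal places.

HN3 ⇌ N3- + H+
From the ICE table, Ka = [H+]²/(2.8e-05 − [H+]) = 1.7 × 10^-5.
Here C₀/Ka ≈ 1.65, so the small-[H+] approximation fails. Use the quadratic:
[H+] = [−1.7e-05 + √(1.7e-05² + 1.9e-09)]/2 = 1.49 × 10^-5 M
pH = −log(1.49 × 10^-5) = 4.83

pH = 4.83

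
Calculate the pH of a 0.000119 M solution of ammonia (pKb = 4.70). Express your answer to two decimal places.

NH3 + H2O ⇌ NH4+ + OH-
Kb = 10^(−4.70) = 2.00 × 10^-5
Kb = [OH-]²/(0.000119 − [OH-]) = 2.00 × 10^-5
The 5% rule fails; solving [OH-]² + Kb·[OH-] − Kb·C₀ = 0 exactly:
[OH-] = (−Kb + √(Kb² + 4·Kb·C₀))/2 = 3.98 × 10^-5 M
pOH = 4.40, so pH = 14.00 − pOH = 9.60

pH = 9.60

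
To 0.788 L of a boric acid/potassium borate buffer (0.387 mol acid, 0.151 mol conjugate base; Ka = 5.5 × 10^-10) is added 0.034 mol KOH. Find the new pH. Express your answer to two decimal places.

After neutralization: n(B(OH)3) = 0.353 mol, n(B(OH)4-) = 0.185 mol.
pKa = −log(5.5 × 10^-10) = 9.260
Henderson–Hasselbalch with mole ratio 0.185/0.353: pH = 9.260 + (-0.281)

pH = 8.98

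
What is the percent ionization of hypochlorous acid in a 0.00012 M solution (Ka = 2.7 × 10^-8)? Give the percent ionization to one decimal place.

HOCl ⇌ OCl- + H+; let x = [H+] at equilibrium.
x ≈ √(Ka·C₀) = √(2.7 × 10^-8 × 0.00012) = 1.80 × 10^-6 M
Fraction ionized = 1.80 × 10^-6 / 0.00012 = 0.0150 → 1.5%

1.5%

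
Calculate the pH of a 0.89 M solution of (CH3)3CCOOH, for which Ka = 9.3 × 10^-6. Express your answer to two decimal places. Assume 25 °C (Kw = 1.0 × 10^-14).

(CH3)3CCOOH ⇌ (CH3)3CCOO- + H+
From the ICE table, Ka = x²/(0.89 − x) = 9.3 × 10^-6.
Neglecting x in the denominator: x = √(9.3 × 10^-6 × 0.89) = 2.88 × 10^-3 M
Check: 0.32% ionized — well under 5%, approximation valid.
pH = −log[H+] = −log(2.88 × 10^-3) = 2.54

pH = 2.54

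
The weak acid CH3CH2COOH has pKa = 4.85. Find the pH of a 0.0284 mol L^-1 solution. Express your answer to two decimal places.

pH = 3.20

CH3CH2COOH ⇌ CH3CH2COO- + H+
Ka = 10^(−4.85) = 1.41 × 10^-5
From the ICE table, Ka = [H+]²/(0.0284 − [H+]) = 1.41 × 10^-5.
Since Ka ≪ C₀, [H+] ≈ √(Ka·C₀) = 6.33 × 10^-4 M.
([H+]/C₀ = 2.2% < 5%, so the approximation holds.)
pH = −log(6.33 × 10^-4) = 3.20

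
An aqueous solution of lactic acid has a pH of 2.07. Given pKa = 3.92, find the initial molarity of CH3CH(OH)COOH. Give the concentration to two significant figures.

[H+] = 10^(-2.07) = 8.51 × 10^-3 M = x
Ka = 10^(−3.92) = 1.20 × 10^-4
Ka = x²/(C₀ − x) ⇒ C₀ = x + x²/Ka
C₀ = 8.51 × 10^-3 + (8.51 × 10^-3)²/(1.20 × 10^-4) = 6.12 × 10^-1 M

C₀ = 6.1 × 10^-1 M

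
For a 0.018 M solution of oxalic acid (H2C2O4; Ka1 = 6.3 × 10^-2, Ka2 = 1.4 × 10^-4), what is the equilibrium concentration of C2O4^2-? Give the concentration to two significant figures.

First ionization gives [H+] ≈ [HC2O4-] = 1.46 × 10^-2 M.
Second step: Ka2 = [H+][C2O4^2-]/[HC2O4-] ≈ [C2O4^2-] (since [H+] ≈ [HC2O4-]).
So [C2O4^2-] ≈ Ka2.

1.4 × 10^-4 M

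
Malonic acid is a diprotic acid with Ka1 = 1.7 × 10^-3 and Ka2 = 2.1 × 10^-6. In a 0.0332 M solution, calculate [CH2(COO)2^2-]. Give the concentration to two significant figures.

First ionization gives [H+] ≈ [CH2(COOH)COO-] = 6.71 × 10^-3 M.
Second step: Ka2 = [H+][CH2(COO)2^2-]/[CH2(COOH)COO-] ≈ [CH2(COO)2^2-] (since [H+] ≈ [CH2(COOH)COO-]).
So [CH2(COO)2^2-] ≈ Ka2.

2.1 × 10^-6 M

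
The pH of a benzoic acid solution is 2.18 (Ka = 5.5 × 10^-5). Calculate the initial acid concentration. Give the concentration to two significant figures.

[H+] = 10^(-2.18) = 6.61 × 10^-3 M = x
Ka = x²/(C₀ − x) ⇒ C₀ = x + x²/Ka
C₀ = 6.61 × 10^-3 + (6.61 × 10^-3)²/(5.5 × 10^-5) = 8.01 × 10^-1 M

C₀ = 8.0 × 10^-1 M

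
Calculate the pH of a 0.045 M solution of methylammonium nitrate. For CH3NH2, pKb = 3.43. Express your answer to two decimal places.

CH3NH3+ is the conjugate acid of the weak base CH3NH2.
Kb = 10^(−3.43) = 3.72 × 10^-4
Ka = Kw/Kb = 1.0×10^-14 / 3.72 × 10^-4 = 2.69 × 10^-11
Ka = [H+]²/(0.045 − [H+]) = 2.69 × 10^-11
Since Ka ≪ C₀, [H+] ≈ √(Ka·C₀) = 1.10 × 10^-6 M.
Check: 0.0024% ionized — well under 5%, approximation valid.
pH = −log[H+] = −log(1.10 × 10^-6) = 5.96

pH = 5.96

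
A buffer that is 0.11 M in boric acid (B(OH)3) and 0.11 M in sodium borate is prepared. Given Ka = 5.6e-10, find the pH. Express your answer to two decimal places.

pH = 9.25

pKa = −log(5.6 × 10^-10) = 9.252
Using pH = pKa + log([base]/[acid]) with [base]/[acid] = 0.11/0.11:
pH = 9.252 + (+0.000) = 9.25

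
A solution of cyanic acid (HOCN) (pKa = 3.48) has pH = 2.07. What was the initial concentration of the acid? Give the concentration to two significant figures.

C₀ = 2.3 × 10^-1 M

[H+] = 10^(-2.07) = 8.51 × 10^-3 M = x
Ka = 10^(−3.48) = 3.31 × 10^-4
Ka = x²/(C₀ − x) ⇒ C₀ = x + x²/Ka
C₀ = 8.51 × 10^-3 + (8.51 × 10^-3)²/(3.31 × 10^-4) = 2.27 × 10^-1 M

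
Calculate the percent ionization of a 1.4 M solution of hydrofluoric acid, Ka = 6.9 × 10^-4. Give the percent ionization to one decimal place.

2.2%

HF ⇌ F- + H+; let x = [H+] at equilibrium.
x ≈ √(Ka·C₀) = √(6.9 × 10^-4 × 1.4) = 3.11 × 10^-2 M
% ionization = x/C₀ × 100% = 3.11 × 10^-2/1.4 × 100% = 2.2%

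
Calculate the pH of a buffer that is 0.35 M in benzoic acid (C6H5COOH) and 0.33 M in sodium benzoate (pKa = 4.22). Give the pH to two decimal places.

pH = 4.19

Using pH = pKa + log([base]/[acid]) with [base]/[acid] = 0.33/0.35:
pH = 4.22 + (-0.026) = 4.19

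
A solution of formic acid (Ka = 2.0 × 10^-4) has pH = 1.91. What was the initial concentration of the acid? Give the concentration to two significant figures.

C₀ = 7.7 × 10^-1 M

[H+] = 10^(-1.91) = 1.23 × 10^-2 M = x
Ka = x²/(C₀ − x) ⇒ C₀ = x + x²/Ka
C₀ = 1.23 × 10^-2 + (1.23 × 10^-2)²/(2.0 × 10^-4) = 7.69 × 10^-1 M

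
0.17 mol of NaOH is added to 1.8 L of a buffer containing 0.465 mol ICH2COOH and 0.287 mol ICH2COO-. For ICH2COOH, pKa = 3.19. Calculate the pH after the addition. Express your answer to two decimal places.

pH = 3.38

OH- converts ICH2COOH to ICH2COO-: ICH2COOH → 0.295 mol, ICH2COO- → 0.457 mol.
pH = pKa + log(n_ICH2COO-/n_ICH2COOH) = 3.19 + log(0.457/0.295) = 3.19 + (+0.190)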